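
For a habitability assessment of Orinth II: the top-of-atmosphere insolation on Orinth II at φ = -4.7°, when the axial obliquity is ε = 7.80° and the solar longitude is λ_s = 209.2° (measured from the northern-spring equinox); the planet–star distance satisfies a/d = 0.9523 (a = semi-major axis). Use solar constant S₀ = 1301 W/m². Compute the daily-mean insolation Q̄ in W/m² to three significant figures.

Solar declination: sin δ = sin ε · sin λ_s = sin 7.80° × sin 209.2° = -0.06621, so δ = -3.796°.
cos H₀ = −tan(-4.7°) tan(-3.796°) = -0.0055, H₀ = 1.5763 rad.
Bracket: H₀ sin φ sin δ + cos φ cos δ sin H₀ = 1.5763×-0.08194×-0.06621 + 0.99664×0.99781×0.99999 = 0.008552 + 0.994447 = 1.002999.
Inverse-square distance factor (a/d)² = 0.9523² = 0.906875.
Q̄ = (S₀/π) × 0.906875 × [bracket] = (1301/π) × 0.906875 × 1.002999 = 376.7 W/m².

Q̄ ≈ 377 W/m²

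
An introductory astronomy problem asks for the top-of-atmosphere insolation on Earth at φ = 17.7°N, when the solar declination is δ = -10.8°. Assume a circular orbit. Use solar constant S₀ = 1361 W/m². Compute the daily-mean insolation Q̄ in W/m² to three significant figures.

cos H₀ = −tan(+17.7°) tan(-10.800°) = 0.0609, H₀ = 1.5099 rad.
Bracket: H₀ sin φ sin δ + cos φ cos δ sin H₀ = 1.5099×0.30403×-0.18738 + 0.95266×0.98229×0.99815 = -0.086018 + 0.934057 = 0.848039.
Q̄ = (S₀/π) × [bracket] = (1361/π) × 0.848039 = 367.4 W/m².

Q̄ ≈ 367 W/m²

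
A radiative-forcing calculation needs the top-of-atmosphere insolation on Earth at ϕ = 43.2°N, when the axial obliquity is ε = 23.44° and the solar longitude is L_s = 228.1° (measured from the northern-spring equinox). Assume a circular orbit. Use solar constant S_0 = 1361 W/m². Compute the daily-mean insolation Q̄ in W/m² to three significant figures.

Q̄ ≈ 177 W/m²

Solar declination: sin δ = sin ε · sin L_s = sin 23.44° × sin 228.1° = -0.29608, so δ = -17.222°.
cos h₀ = −tan(+43.2°) tan(-17.222°) = 0.2911, h₀ = 1.2754 rad.
Bracket: h₀ sin ϕ sin δ + cos ϕ cos δ sin h₀ = 1.2754×0.68455×-0.29608 + 0.72897×0.95516×0.95670 = -0.258500 + 0.666134 = 0.407634.
Q̄ = (S_0/π) × [bracket] = (1361/π) × 0.407634 = 176.6 W/m².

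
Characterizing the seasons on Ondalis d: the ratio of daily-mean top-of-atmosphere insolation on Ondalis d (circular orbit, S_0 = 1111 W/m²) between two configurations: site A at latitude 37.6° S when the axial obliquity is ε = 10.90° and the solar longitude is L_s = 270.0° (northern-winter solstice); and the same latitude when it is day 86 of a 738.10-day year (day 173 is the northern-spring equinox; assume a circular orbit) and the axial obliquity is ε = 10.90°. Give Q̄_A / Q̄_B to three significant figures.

Q̄_A / Q̄_B ≈ 1.06

— Configuration A (ϕ=-37.6°):
Solar declination: sin δ = sin ε · sin L_s = sin 10.90° × sin 270.0° = -0.18910, so δ = -10.900°.
cos h₀ = −tan(-37.6°) tan(-10.900°) = -0.1483, h₀ = 1.7196 rad.
Bracket: h₀ sin ϕ sin δ + cos ϕ cos δ sin h₀ = 1.7196×-0.61015×-0.18910 + 0.79229×0.98196×0.98894 = 0.198406 + 0.769392 = 0.967798.
Q̄ = (S_0/π) × [bracket] = (1111/π) × 0.967798 = 342.25 W/m².
— Configuration B (ϕ=-37.6°):
Solar longitude: L_s = 360° × (86 − 173)/738.10 = -42.433°, i.e. -42.433° + 360° = 317.567°.
sin δ = sin 10.90° × sin 317.567° = -0.12759, so δ = -7.330°.
cos h₀ = −tan(-37.6°) tan(-7.330°) = -0.0991, h₀ = 1.6700 rad.
Bracket: h₀ sin ϕ sin δ + cos ϕ cos δ sin h₀ = 1.6700×-0.61015×-0.12759 + 0.79229×0.99183×0.99508 = 0.130008 + 0.781951 = 0.911959.
Q̄ = (S_0/π) × [bracket] = (1111/π) × 0.911959 = 322.51 W/m².
Ratio Q̄_A / Q̄_B = 342.25 / 322.51 = 1.061.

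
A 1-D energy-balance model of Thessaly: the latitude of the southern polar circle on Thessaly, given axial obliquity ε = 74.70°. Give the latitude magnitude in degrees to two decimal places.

15.30°

The polar circle is the lowest latitude that experiences at least one full rotation of continuous darkness at the northern-summer solstice; it lies at |φ| = 90° − ε = 90° − 74.70° = 15.30°.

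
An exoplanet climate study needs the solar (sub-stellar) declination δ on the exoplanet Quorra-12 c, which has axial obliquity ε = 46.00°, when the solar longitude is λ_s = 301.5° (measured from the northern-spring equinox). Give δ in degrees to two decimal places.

sin δ = sin ε · sin λ_s = sin 46.00° × sin 301.5° = -0.613338.
δ = arcsin(-0.613338) = -37.83°.

δ = -37.83°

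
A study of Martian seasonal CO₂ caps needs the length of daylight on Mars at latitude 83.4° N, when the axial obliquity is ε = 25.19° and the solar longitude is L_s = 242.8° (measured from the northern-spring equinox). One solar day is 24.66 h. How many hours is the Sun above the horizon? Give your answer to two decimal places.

0.00 h

Solar declination: sin δ = sin ε · sin L_s = sin 25.19° × sin 242.8° = -0.37855, so δ = -22.244°.
cos h₀ = −tan ϕ · tan δ = 3.5348 ≥ 1, so the Sun never rises (polar night) and h₀ = 0.
Daylight = 2h₀/(2π) × 24.66 h = (0.0000/π) × 24.66 = 0.00 h.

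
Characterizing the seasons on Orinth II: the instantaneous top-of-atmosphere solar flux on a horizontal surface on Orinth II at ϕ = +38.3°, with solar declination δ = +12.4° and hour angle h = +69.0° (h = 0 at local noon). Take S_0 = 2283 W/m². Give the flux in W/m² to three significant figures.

cos θ_z = sin ϕ sin δ + cos ϕ cos δ cos h = 0.133088 + 0.274678 = 0.407766.
Flux = S_0 · cos θ_z = 2283 × 0.407766 = 930.9 W/m².

931 W/m²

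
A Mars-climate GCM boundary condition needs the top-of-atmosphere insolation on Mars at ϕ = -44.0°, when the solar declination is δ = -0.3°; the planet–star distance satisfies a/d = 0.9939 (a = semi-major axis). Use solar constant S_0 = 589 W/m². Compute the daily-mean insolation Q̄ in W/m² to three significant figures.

Q̄ ≈ 134 W/m²

cos h₀ = −tan(-44.0°) tan(-0.300°) = -0.0051, h₀ = 1.5759 rad.
Bracket: h₀ sin ϕ sin δ + cos ϕ cos δ sin h₀ = 1.5759×-0.69466×-0.00524 + 0.71934×0.99999×0.99999 = 0.005736 + 0.719326 = 0.725062.
Inverse-square distance factor (a/d)² = 0.9939² = 0.987837.
Q̄ = (S_0/π) × 0.987837 × [bracket] = (589/π) × 0.987837 × 0.725062 = 134.3 W/m².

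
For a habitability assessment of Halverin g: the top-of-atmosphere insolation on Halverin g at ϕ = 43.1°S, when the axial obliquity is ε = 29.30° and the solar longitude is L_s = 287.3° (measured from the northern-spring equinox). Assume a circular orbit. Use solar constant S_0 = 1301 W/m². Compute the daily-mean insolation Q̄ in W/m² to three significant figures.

Solar declination: sin δ = sin ε · sin L_s = sin 29.30° × sin 287.3° = -0.46724, so δ = -27.855°.
cos h₀ = −tan(-43.1°) tan(-27.855°) = -0.4945, h₀ = 2.0881 rad.
Bracket: h₀ sin ϕ sin δ + cos ϕ cos δ sin h₀ = 2.0881×-0.68327×-0.46724 + 0.73016×0.88413×0.86915 = 0.666628 + 0.561085 = 1.227713.
Q̄ = (S_0/π) × [bracket] = (1301/π) × 1.227713 = 508.4 W/m².

Q̄ ≈ 508 W/m²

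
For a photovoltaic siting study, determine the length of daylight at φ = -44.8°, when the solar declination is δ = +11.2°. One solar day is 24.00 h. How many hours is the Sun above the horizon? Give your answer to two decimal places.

cos H₀ = −tan φ · tan δ = −tan(-44.8°) × tan(+11.200°) = 0.1966, so H₀ = 1.3729 rad = 78.66°.
Daylight = 2H₀/(2π) × 24.00 h = (1.3729/π) × 24.00 = 10.49 h.

10.49 h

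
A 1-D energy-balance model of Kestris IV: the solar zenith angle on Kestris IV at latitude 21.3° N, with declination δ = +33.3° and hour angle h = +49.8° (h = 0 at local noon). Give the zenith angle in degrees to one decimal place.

cos θ_z = sin ϕ sin δ + cos ϕ cos δ cos h = 0.199433 + 0.502627 = 0.702060.
θ_z = arccos(0.702060) = 45.4°.

θ_z = 45.4°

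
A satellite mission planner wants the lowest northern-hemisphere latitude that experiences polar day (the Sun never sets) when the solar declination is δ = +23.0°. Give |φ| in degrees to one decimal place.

Polar day requires cos H₀ = −tan φ tan δ ≤ −1, i.e. tan φ tan δ ≥ 1.
The boundary is |tan φ| · |tan δ| = 1, so |φ| = 90° − |δ| = 90° − 23.0° = 67.0° in the northern hemisphere.

|φ| = 67.0°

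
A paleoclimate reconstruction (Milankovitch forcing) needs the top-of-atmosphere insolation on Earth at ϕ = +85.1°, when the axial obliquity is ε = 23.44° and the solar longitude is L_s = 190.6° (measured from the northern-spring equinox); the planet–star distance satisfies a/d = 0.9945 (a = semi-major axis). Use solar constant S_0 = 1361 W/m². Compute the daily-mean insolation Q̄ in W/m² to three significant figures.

Solar declination: sin δ = sin ε · sin L_s = sin 23.44° × sin 190.6° = -0.07317, so δ = -4.196°.
cos h₀ = −tan(+85.1°) tan(-4.196°) = 0.8558, h₀ = 0.5436 rad.
Bracket: h₀ sin ϕ sin δ + cos ϕ cos δ sin h₀ = 0.5436×0.99635×-0.07317 + 0.08542×0.99732×0.51726 = -0.039630 + 0.044066 = 0.004436.
Inverse-square distance factor (a/d)² = 0.9945² = 0.989030.
Q̄ = (S_0/π) × 0.989030 × [bracket] = (1361/π) × 0.989030 × 0.004436 = 1.901 W/m².

Q̄ ≈ 1.90 W/m²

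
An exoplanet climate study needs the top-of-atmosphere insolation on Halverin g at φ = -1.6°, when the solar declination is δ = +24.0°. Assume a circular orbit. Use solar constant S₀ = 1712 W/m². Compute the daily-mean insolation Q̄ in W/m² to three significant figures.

Q̄ ≈ 488 W/m²

cos H₀ = −tan(-1.6°) tan(+24.000°) = 0.0124, H₀ = 1.5584 rad.
Bracket: H₀ sin φ sin δ + cos φ cos δ sin H₀ = 1.5584×-0.02792×0.40674 + 0.99961×0.91355×0.99992 = -0.017697 + 0.913121 = 0.895424.
Q̄ = (S₀/π) × [bracket] = (1712/π) × 0.895424 = 488.0 W/m².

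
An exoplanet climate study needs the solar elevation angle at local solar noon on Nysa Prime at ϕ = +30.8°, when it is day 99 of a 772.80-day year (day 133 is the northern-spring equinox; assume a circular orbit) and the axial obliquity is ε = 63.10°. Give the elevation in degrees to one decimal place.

45.1°

Solar longitude: L_s = 360° × (99 − 133)/772.80 = -15.839°, i.e. -15.839° + 360° = 344.161°.
sin δ = sin 63.10° × sin 344.161° = -0.24340, so δ = -14.087°.
At local noon the hour angle is zero, so the zenith angle equals |ϕ − δ| = |+30.8° − (-14.087°)| = 44.887°.
Elevation = 90° − 44.887° = 45.1°.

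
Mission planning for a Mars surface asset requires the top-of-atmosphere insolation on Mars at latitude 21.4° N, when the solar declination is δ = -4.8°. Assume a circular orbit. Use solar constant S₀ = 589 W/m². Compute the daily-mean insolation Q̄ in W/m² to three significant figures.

cos H₀ = −tan(+21.4°) tan(-4.800°) = 0.0329, H₀ = 1.5379 rad.
Bracket: H₀ sin φ sin δ + cos φ cos δ sin H₀ = 1.5379×0.36488×-0.08368 + 0.93106×0.99649×0.99946 = -0.046957 + 0.927291 = 0.880334.
Q̄ = (S₀/π) × [bracket] = (589/π) × 0.880334 = 165.0 W/m².

Q̄ ≈ 165 W/m²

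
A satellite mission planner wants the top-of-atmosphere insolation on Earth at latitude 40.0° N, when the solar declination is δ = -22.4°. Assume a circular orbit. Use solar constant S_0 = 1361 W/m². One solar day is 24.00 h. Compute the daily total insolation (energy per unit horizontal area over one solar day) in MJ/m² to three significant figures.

cos h₀ = −tan(+40.0°) tan(-22.400°) = 0.3459, h₀ = 1.2176 rad.
Bracket: h₀ sin ϕ sin δ + cos ϕ cos δ sin h₀ = 1.2176×0.64279×-0.38107 + 0.76604×0.92455×0.93829 = -0.298249 + 0.664537 = 0.366288.
Q̄ = (S_0/π) × [bracket] = (1361/π) × 0.366288 = 158.68 W/m².
Daily total = Q̄ × 24.00 h × 3600 s/h = 158.68 × 24.00 × 3600 / 10⁶ = 13.71 MJ/m².

13.7 MJ/m²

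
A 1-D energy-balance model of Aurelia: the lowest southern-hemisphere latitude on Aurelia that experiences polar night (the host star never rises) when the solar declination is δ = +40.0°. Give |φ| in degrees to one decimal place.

|φ| = 50.0°

Polar night requires cos H₀ = −tan φ tan δ ≥ 1, i.e. tan φ tan δ ≤ −1.
The boundary is |tan φ| · |tan δ| = 1, so |φ| = 90° − |δ| = 90° − 40.0° = 50.0° in the southern hemisphere.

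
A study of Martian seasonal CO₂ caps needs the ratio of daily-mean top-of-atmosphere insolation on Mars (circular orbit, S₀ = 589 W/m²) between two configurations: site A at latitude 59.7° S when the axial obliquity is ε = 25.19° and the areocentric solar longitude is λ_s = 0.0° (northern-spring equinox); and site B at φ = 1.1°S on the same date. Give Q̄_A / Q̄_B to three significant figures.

Q̄_A / Q̄_B ≈ 0.505

— Configuration A (φ=-59.7°):
sin δ = sin 25.19° × sin 0.0° = 0.00000, so δ = +0.000°.
cos H₀ = −tan(-59.7°) tan(+0.000°) = 0.0000, H₀ = 1.5708 rad.
Bracket: H₀ sin φ sin δ + cos φ cos δ sin H₀ = 1.5708×-0.86340×0.00000 + 0.50453×1.00000×1.00000 = -0.000000 + 0.504530 = 0.504530.
Q̄ = (S₀/π) × [bracket] = (589/π) × 0.504530 = 94.592 W/m².
— Configuration B (φ=-1.1°):
cos H₀ = −tan(-1.1°) tan(+0.000°) = 0.0000, H₀ = 1.5708 rad.
Bracket: H₀ sin φ sin δ + cos φ cos δ sin H₀ = 1.5708×-0.01920×0.00000 + 0.99982×1.00000×1.00000 = -0.000000 + 0.999820 = 0.999820.
Q̄ = (S₀/π) × [bracket] = (589/π) × 0.999820 = 187.45 W/m².
Ratio Q̄_A / Q̄_B = 94.592 / 187.45 = 0.5046.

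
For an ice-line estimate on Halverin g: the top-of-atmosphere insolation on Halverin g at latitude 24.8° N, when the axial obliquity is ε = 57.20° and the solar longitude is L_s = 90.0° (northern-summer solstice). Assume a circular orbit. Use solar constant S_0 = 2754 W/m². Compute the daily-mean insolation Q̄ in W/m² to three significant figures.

Q̄ ≈ 1.03e+03 W/m²

Solar declination: sin δ = sin ε · sin L_s = sin 57.20° × sin 90.0° = 0.84057, so δ = +57.200°.
cos h₀ = −tan(+24.8°) tan(+57.200°) = -0.7170, h₀ = 2.3703 rad.
Bracket: h₀ sin ϕ sin δ + cos ϕ cos δ sin h₀ = 2.3703×0.41945×0.84057 + 0.90778×0.54171×0.69709 = 0.835713 + 0.342796 = 1.178509.
Q̄ = (S_0/π) × [bracket] = (2754/π) × 1.178509 = 1033 W/m².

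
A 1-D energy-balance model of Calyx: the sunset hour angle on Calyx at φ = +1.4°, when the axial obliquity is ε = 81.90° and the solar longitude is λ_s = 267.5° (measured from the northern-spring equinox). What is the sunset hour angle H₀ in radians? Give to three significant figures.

Solar declination: sin δ = sin ε · sin λ_s = sin 81.90° × sin 267.5° = -0.98908, so δ = -81.525°.
cos H₀ = −tan φ · tan δ = −tan(+1.4°) × tan(-81.525°) = 0.1640, so H₀ = 1.4060 rad = 80.56°.

H₀ = 1.41 rad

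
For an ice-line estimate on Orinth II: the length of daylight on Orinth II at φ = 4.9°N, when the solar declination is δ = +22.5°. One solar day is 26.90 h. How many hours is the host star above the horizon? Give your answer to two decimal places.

13.75 h

cos H₀ = −tan φ · tan δ = −tan(+4.9°) × tan(+22.500°) = -0.0355, so H₀ = 1.6063 rad = 92.04°.
Daylight = 2H₀/(2π) × 26.90 h = (1.6063/π) × 26.90 = 13.75 h.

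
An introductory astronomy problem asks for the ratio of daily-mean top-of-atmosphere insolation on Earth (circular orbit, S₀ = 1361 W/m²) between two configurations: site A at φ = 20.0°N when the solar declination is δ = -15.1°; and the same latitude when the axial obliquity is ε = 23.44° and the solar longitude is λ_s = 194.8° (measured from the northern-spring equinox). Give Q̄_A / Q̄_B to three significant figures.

— Configuration A (φ=+20.0°):
cos H₀ = −tan(+20.0°) tan(-15.100°) = 0.0982, H₀ = 1.4724 rad.
Bracket: H₀ sin φ sin δ + cos φ cos δ sin H₀ = 1.4724×0.34202×-0.26050 + 0.93969×0.96547×0.99517 = -0.131185 + 0.902861 = 0.771676.
Q̄ = (S₀/π) × [bracket] = (1361/π) × 0.771676 = 334.31 W/m².
— Configuration B (φ=+20.0°):
Solar declination: sin δ = sin ε · sin λ_s = sin 23.44° × sin 194.8° = -0.10161, so δ = -5.832°.
cos H₀ = −tan(+20.0°) tan(-5.832°) = 0.0372, H₀ = 1.5336 rad.
Bracket: H₀ sin φ sin δ + cos φ cos δ sin H₀ = 1.5336×0.34202×-0.10161 + 0.93969×0.99482×0.99931 = -0.053297 + 0.934177 = 0.880880.
Q̄ = (S₀/π) × [bracket] = (1361/π) × 0.880880 = 381.61 W/m².
Ratio Q̄_A / Q̄_B = 334.31 / 381.61 = 0.8761.

Q̄_A / Q̄_B ≈ 0.876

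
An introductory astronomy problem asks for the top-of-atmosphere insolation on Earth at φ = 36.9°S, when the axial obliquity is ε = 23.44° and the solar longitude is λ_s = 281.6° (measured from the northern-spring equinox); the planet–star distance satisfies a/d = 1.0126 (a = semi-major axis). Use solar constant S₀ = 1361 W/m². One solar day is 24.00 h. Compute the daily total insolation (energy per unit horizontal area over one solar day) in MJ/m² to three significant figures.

Solar declination: sin δ = sin ε · sin λ_s = sin 23.44° × sin 281.6° = -0.38966, so δ = -22.934°.
cos H₀ = −tan(-36.9°) tan(-22.934°) = -0.3177, H₀ = 1.8941 rad.
Bracket: H₀ sin φ sin δ + cos φ cos δ sin H₀ = 1.8941×-0.60042×-0.38966 + 0.79968×0.92096×0.94820 = 0.443143 + 0.698324 = 1.141467.
Inverse-square distance factor (a/d)² = 1.0126² = 1.025359.
Q̄ = (S₀/π) × 1.025359 × [bracket] = (1361/π) × 1.025359 × 1.141467 = 507.05 W/m².
Daily total = Q̄ × 24.00 h × 3600 s/h = 507.05 × 24.00 × 3600 / 10⁶ = 43.81 MJ/m².

43.8 MJ/m²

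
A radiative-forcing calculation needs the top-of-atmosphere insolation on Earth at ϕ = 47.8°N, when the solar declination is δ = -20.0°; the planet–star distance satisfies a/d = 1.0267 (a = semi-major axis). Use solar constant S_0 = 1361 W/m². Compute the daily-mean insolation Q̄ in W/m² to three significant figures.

Q̄ ≈ 130 W/m²

cos h₀ = −tan(+47.8°) tan(-20.000°) = 0.4014, h₀ = 1.1577 rad.
Bracket: h₀ sin ϕ sin δ + cos ϕ cos δ sin h₀ = 1.1577×0.74080×-0.34202 + 0.67172×0.93969×0.91590 = -0.293325 + 0.578124 = 0.284799.
Inverse-square distance factor (a/d)² = 1.0267² = 1.054113.
Q̄ = (S_0/π) × 1.054113 × [bracket] = (1361/π) × 1.054113 × 0.284799 = 130.1 W/m².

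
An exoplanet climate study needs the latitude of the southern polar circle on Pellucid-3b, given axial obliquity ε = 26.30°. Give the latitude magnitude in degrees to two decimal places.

63.70°

The polar circle is the lowest latitude that experiences at least one full rotation of continuous darkness at the northern-summer solstice; it lies at |φ| = 90° − ε = 90° − 26.30° = 63.70°.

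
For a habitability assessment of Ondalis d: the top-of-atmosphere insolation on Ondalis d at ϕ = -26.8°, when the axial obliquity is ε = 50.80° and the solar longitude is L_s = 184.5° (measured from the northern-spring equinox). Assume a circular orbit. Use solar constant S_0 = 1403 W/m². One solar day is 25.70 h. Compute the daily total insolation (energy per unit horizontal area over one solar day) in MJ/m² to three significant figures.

Solar declination: sin δ = sin ε · sin L_s = sin 50.80° × sin 184.5° = -0.06080, so δ = -3.486°.
cos h₀ = −tan(-26.8°) tan(-3.486°) = -0.0308, h₀ = 1.6016 rad.
Bracket: h₀ sin ϕ sin δ + cos ϕ cos δ sin h₀ = 1.6016×-0.45088×-0.06080 + 0.89259×0.99815×0.99953 = 0.043905 + 0.890520 = 0.934425.
Q̄ = (S_0/π) × [bracket] = (1403/π) × 0.934425 = 417.30 W/m².
Daily total = Q̄ × 25.70 h × 3600 s/h = 417.30 × 25.70 × 3600 / 10⁶ = 38.61 MJ/m².

38.6 MJ/m²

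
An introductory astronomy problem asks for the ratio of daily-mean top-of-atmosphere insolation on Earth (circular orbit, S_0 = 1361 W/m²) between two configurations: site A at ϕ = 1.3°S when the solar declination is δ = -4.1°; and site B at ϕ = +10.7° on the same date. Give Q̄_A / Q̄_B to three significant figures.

Q̄_A / Q̄_B ≈ 1.04

— Configuration A (ϕ=-1.3°):
cos h₀ = −tan(-1.3°) tan(-4.100°) = -0.0016, h₀ = 1.5724 rad.
Bracket: h₀ sin ϕ sin δ + cos ϕ cos δ sin h₀ = 1.5724×-0.02269×-0.07150 + 0.99974×0.99744×1.00000 = 0.002551 + 0.997181 = 0.999732.
Q̄ = (S_0/π) × [bracket] = (1361/π) × 0.999732 = 433.10 W/m².
— Configuration B (ϕ=+10.7°):
cos h₀ = −tan(+10.7°) tan(-4.100°) = 0.0135, h₀ = 1.5573 rad.
Bracket: h₀ sin ϕ sin δ + cos ϕ cos δ sin h₀ = 1.5573×0.18567×-0.07150 + 0.98261×0.99744×0.99991 = -0.020674 + 0.980006 = 0.959332.
Q̄ = (S_0/π) × [bracket] = (1361/π) × 0.959332 = 415.60 W/m².
Ratio Q̄_A / Q̄_B = 433.10 / 415.60 = 1.042.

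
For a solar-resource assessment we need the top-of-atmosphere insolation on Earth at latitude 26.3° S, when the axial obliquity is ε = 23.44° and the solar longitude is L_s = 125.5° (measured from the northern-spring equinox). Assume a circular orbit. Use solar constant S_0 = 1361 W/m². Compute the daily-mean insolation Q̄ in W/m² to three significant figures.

Solar declination: sin δ = sin ε · sin L_s = sin 23.44° × sin 125.5° = 0.32385, so δ = +18.896°.
cos h₀ = −tan(-26.3°) tan(+18.896°) = 0.1692, h₀ = 1.4008 rad.
Bracket: h₀ sin ϕ sin δ + cos ϕ cos δ sin h₀ = 1.4008×-0.44307×0.32385 + 0.89649×0.94611×0.98559 = -0.200998 + 0.835956 = 0.634958.
Q̄ = (S_0/π) × [bracket] = (1361/π) × 0.634958 = 275.1 W/m².

Q̄ ≈ 275 W/m²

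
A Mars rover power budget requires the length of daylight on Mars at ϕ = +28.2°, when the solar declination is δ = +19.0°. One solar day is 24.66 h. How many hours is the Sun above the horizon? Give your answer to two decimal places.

13.79 h

cos h₀ = −tan ϕ · tan δ = −tan(+28.2°) × tan(+19.000°) = -0.1846, so h₀ = 1.7565 rad = 100.64°.
Daylight = 2h₀/(2π) × 24.66 h = (1.7565/π) × 24.66 = 13.79 h.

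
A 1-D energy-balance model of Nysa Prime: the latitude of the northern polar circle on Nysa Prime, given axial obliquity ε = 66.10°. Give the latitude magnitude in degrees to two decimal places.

The polar circle is the lowest latitude that experiences at least one full rotation of continuous daylight at the northern-summer solstice; it lies at |φ| = 90° − ε = 90° − 66.10° = 23.90°.

23.90°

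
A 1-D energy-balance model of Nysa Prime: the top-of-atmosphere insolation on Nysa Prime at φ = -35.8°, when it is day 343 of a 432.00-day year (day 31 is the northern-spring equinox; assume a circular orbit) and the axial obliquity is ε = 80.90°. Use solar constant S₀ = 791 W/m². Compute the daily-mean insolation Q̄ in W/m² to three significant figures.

Solar longitude: λ_s = 360° × (343 − 31)/432.00 = 260.000°.
sin δ = sin 80.90° × sin 260.000° = -0.97241, so δ = -76.511°.
cos H₀ = −tan(-35.8°) tan(-76.511°) = -3.0065 ≤ −1 ⇒ polar day, H₀ = π.
Bracket: H₀ sin φ sin δ + cos φ cos δ sin H₀ = 3.1416×-0.58496×-0.97241 + 0.81106×0.23327×0.00000 = 1.787008 + 0.000000 = 1.787008.
Q̄ = (S₀/π) × [bracket] = (791/π) × 1.787008 = 449.9 W/m².

Q̄ ≈ 450 W/m²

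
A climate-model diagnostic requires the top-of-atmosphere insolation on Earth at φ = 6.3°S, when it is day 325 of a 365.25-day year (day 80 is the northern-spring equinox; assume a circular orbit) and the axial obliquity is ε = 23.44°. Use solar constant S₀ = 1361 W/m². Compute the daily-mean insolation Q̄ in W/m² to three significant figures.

Q̄ ≈ 430 W/m²

Solar longitude: λ_s = 360° × (325 − 80)/365.25 = 241.478°.
sin δ = sin 23.44° × sin 241.478° = -0.34951, so δ = -20.457°.
cos H₀ = −tan(-6.3°) tan(-20.457°) = -0.0412, H₀ = 1.6120 rad.
Bracket: H₀ sin φ sin δ + cos φ cos δ sin H₀ = 1.6120×-0.10973×-0.34951 + 0.99396×0.93693×0.99915 = 0.061823 + 0.930479 = 0.992302.
Q̄ = (S₀/π) × [bracket] = (1361/π) × 0.992302 = 429.9 W/m².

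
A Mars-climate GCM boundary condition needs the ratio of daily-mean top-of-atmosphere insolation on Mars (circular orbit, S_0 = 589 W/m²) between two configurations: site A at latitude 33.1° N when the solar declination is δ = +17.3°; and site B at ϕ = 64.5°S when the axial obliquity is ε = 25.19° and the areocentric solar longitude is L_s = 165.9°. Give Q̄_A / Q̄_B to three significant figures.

— Configuration A (ϕ=+33.1°):
cos h₀ = −tan(+33.1°) tan(+17.300°) = -0.2030, h₀ = 1.7753 rad.
Bracket: h₀ sin ϕ sin δ + cos ϕ cos δ sin h₀ = 1.7753×0.54610×0.29737 + 0.83772×0.95476×0.97917 = 0.288298 + 0.783161 = 1.071459.
Q̄ = (S_0/π) × [bracket] = (589/π) × 1.071459 = 200.88 W/m².
— Configuration B (ϕ=-64.5°):
sin δ = sin 25.19° × sin 165.9° = 0.10369, so δ = +5.952°.
cos h₀ = −tan(-64.5°) tan(+5.952°) = 0.2186, h₀ = 1.3505 rad.
Bracket: h₀ sin ϕ sin δ + cos ϕ cos δ sin h₀ = 1.3505×-0.90259×0.10369 + 0.43051×0.99461×0.97582 = -0.126393 + 0.417836 = 0.291443.
Q̄ = (S_0/π) × [bracket] = (589/π) × 0.291443 = 54.641 W/m².
Ratio Q̄_A / Q̄_B = 200.88 / 54.641 = 3.676.

Q̄_A / Q̄_B ≈ 3.68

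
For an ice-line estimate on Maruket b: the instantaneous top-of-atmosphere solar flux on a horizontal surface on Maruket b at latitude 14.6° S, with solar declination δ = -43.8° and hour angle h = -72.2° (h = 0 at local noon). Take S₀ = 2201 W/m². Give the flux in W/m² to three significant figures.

cos θ_z = sin φ sin δ + cos φ cos δ cos h = 0.174468 + 0.213514 = 0.387982.
Flux = S₀ · cos θ_z = 2201 × 0.387982 = 853.9 W/m².

854 W/m²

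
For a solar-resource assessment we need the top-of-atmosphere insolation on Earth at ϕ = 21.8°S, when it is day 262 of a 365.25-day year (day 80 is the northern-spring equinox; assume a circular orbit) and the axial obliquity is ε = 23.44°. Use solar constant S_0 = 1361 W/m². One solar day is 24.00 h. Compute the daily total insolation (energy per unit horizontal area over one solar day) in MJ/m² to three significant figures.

34.7 MJ/m²

Solar longitude: L_s = 360° × (262 − 80)/365.25 = 179.384°.
sin δ = sin 23.44° × sin 179.384° = 0.00428, so δ = +0.245°.
cos h₀ = −tan(-21.8°) tan(+0.245°) = 0.0017, h₀ = 1.5691 rad.
Bracket: h₀ sin ϕ sin δ + cos ϕ cos δ sin h₀ = 1.5691×-0.37137×0.00428 + 0.92849×0.99999×1.00000 = -0.002494 + 0.928481 = 0.925987.
Q̄ = (S_0/π) × [bracket] = (1361/π) × 0.925987 = 401.16 W/m².
Daily total = Q̄ × 24.00 h × 3600 s/h = 401.16 × 24.00 × 3600 / 10⁶ = 34.66 MJ/m².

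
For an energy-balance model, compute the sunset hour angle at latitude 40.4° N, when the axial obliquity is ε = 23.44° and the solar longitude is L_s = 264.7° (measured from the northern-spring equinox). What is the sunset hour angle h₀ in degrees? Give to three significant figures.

h₀ = 68.5°

Solar declination: sin δ = sin ε · sin L_s = sin 23.44° × sin 264.7° = -0.39609, so δ = -23.334°.
cos h₀ = −tan ϕ · tan δ = −tan(+40.4°) × tan(-23.334°) = 0.3671, so h₀ = 1.1949 rad = 68.46°.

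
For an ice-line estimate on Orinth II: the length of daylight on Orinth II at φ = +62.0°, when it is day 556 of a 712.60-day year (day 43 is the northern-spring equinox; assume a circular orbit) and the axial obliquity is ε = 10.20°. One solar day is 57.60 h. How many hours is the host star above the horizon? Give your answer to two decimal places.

Solar longitude: λ_s = 360° × (556 − 43)/712.60 = 259.164°.
sin δ = sin 10.20° × sin 259.164° = -0.17393, so δ = -10.016°.
cos H₀ = −tan φ · tan δ = −tan(+62.0°) × tan(-10.016°) = 0.3322, so H₀ = 1.2322 rad = 70.60°.
Daylight = 2H₀/(2π) × 57.60 h = (1.2322/π) × 57.60 = 22.59 h.

22.59 h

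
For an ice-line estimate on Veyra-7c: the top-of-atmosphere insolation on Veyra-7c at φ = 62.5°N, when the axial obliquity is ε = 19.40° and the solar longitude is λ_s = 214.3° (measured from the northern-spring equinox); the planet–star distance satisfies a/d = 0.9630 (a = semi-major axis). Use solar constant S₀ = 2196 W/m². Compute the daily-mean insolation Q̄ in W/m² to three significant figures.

Solar declination: sin δ = sin ε · sin λ_s = sin 19.40° × sin 214.3° = -0.18718, so δ = -10.788°.
cos H₀ = −tan(+62.5°) tan(-10.788°) = 0.3660, H₀ = 1.1960 rad.
Bracket: H₀ sin φ sin δ + cos φ cos δ sin H₀ = 1.1960×0.88701×-0.18718 + 0.46175×0.98233×0.93060 = -0.198573 + 0.422112 = 0.223539.
Inverse-square distance factor (a/d)² = 0.9630² = 0.927369.
Q̄ = (S₀/π) × 0.927369 × [bracket] = (2196/π) × 0.927369 × 0.223539 = 144.9 W/m².

Q̄ ≈ 145 W/m²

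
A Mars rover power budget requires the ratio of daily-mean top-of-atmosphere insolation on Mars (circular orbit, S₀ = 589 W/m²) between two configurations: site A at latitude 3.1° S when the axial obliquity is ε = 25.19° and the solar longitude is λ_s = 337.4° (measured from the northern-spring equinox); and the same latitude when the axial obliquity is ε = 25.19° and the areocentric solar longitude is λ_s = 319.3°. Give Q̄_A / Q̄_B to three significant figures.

— Configuration A (φ=-3.1°):
Solar declination: sin δ = sin ε · sin λ_s = sin 25.19° × sin 337.4° = -0.16356, so δ = -9.414°.
cos H₀ = −tan(-3.1°) tan(-9.414°) = -0.0090, H₀ = 1.5798 rad.
Bracket: H₀ sin φ sin δ + cos φ cos δ sin H₀ = 1.5798×-0.05408×-0.16356 + 0.99854×0.98653×0.99996 = 0.013974 + 0.985050 = 0.999024.
Q̄ = (S₀/π) × [bracket] = (589/π) × 0.999024 = 187.30 W/m².
— Configuration B (φ=-3.1°):
sin δ = sin 25.19° × sin 319.3° = -0.27755, so δ = -16.114°.
cos H₀ = −tan(-3.1°) tan(-16.114°) = -0.0156, H₀ = 1.5864 rad.
Bracket: H₀ sin φ sin δ + cos φ cos δ sin H₀ = 1.5864×-0.05408×-0.27755 + 0.99854×0.96071×0.99988 = 0.023812 + 0.959192 = 0.983004.
Q̄ = (S₀/π) × [bracket] = (589/π) × 0.983004 = 184.30 W/m².
Ratio Q̄_A / Q̄_B = 187.30 / 184.30 = 1.016.

Q̄_A / Q̄_B ≈ 1.02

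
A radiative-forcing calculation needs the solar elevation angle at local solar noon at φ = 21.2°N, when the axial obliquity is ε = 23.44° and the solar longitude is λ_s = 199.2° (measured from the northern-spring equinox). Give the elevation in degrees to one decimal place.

Solar declination: sin δ = sin ε · sin λ_s = sin 23.44° × sin 199.2° = -0.13082, so δ = -7.517°.
At local noon the hour angle is zero, so the zenith angle equals |φ − δ| = |+21.2° − (-7.517°)| = 28.717°.
Elevation = 90° − 28.717° = 61.3°.

61.3°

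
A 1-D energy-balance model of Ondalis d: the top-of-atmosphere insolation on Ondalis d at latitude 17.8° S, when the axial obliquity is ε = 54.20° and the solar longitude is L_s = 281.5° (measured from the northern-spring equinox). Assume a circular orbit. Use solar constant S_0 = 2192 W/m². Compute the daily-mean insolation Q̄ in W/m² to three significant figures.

Q̄ ≈ 706 W/m²

Solar declination: sin δ = sin ε · sin L_s = sin 54.20° × sin 281.5° = -0.79478, so δ = -52.635°.
cos h₀ = −tan(-17.8°) tan(-52.635°) = -0.4205, h₀ = 2.0048 rad.
Bracket: h₀ sin ϕ sin δ + cos ϕ cos δ sin h₀ = 2.0048×-0.30570×-0.79478 + 0.95213×0.60690×0.90731 = 0.487095 + 0.524287 = 1.011382.
Q̄ = (S_0/π) × [bracket] = (2192/π) × 1.011382 = 705.7 W/m².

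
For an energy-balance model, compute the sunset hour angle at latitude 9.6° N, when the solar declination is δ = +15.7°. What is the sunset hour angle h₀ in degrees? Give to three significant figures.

cos h₀ = −tan ϕ · tan δ = −tan(+9.6°) × tan(+15.700°) = -0.0475, so h₀ = 1.6184 rad = 92.73°.

h₀ = 92.7°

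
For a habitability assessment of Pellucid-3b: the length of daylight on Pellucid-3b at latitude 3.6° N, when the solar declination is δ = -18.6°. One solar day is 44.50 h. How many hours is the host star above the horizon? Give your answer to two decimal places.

21.95 h

cos H₀ = −tan φ · tan δ = −tan(+3.6°) × tan(-18.600°) = 0.0212, so H₀ = 1.5496 rad = 88.79°.
Daylight = 2H₀/(2π) × 44.50 h = (1.5496/π) × 44.50 = 21.95 h.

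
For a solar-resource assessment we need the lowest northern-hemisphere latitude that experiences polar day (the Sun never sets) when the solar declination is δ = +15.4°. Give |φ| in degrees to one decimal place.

|φ| = 74.6°

Polar day requires cos H₀ = −tan φ tan δ ≤ −1, i.e. tan φ tan δ ≥ 1.
The boundary is |tan φ| · |tan δ| = 1, so |φ| = 90° − |δ| = 90° − 15.4° = 74.6° in the northern hemisphere.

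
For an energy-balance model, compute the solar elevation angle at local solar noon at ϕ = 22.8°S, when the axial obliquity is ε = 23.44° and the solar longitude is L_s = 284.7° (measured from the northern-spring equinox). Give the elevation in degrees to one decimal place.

89.8°

Solar declination: sin δ = sin ε · sin L_s = sin 23.44° × sin 284.7° = -0.38477, so δ = -22.629°.
At local noon the hour angle is zero, so the zenith angle equals |ϕ − δ| = |-22.8° − (-22.629°)| = 0.171°.
Elevation = 90° − 0.171° = 89.8°.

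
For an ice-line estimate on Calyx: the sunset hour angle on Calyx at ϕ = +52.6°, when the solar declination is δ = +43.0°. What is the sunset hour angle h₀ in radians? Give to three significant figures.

h₀ = 3.14 rad

Sunrise equation: cos h₀ = −tan ϕ · tan δ = -1.2197 ≤ −1, so the host star never sets (polar day) and h₀ = π.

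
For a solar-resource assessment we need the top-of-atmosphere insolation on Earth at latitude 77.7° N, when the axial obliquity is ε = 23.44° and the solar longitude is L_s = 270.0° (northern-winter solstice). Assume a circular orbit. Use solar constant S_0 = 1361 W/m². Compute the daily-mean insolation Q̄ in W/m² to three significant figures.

Solar declination: sin δ = sin ε · sin L_s = sin 23.44° × sin 270.0° = -0.39779, so δ = -23.440°.
cos h₀ = −tan(+77.7°) tan(-23.440°) = 1.9885 ≥ 1 ⇒ polar night, h₀ = 0 and Q̄ = 0.

Q̄ ≈ 0.00 W/m²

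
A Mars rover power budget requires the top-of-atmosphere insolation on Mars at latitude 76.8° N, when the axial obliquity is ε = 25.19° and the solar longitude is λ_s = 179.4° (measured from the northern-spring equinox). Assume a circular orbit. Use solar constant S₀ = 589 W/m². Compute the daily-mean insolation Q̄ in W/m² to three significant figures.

Q̄ ≈ 44.1 W/m²

Solar declination: sin δ = sin ε · sin λ_s = sin 25.19° × sin 179.4° = 0.00446, so δ = +0.255°.
cos H₀ = −tan(+76.8°) tan(+0.255°) = -0.0190, H₀ = 1.5898 rad.
Bracket: H₀ sin φ sin δ + cos φ cos δ sin H₀ = 1.5898×0.97358×0.00446 + 0.22835×0.99999×0.99982 = 0.006903 + 0.228307 = 0.235210.
Q̄ = (S₀/π) × [bracket] = (589/π) × 0.235210 = 44.10 W/m².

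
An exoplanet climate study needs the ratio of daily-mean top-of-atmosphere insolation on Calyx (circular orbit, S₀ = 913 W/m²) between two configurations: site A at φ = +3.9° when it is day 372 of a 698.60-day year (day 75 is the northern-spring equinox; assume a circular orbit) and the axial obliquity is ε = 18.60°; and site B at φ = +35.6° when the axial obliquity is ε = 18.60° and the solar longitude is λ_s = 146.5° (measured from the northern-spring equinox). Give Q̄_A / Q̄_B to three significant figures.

Q̄_A / Q̄_B ≈ 1.04

— Configuration A (φ=+3.9°):
Solar longitude: λ_s = 360° × (372 − 75)/698.60 = 153.049°.
sin δ = sin 18.60° × sin 153.049° = 0.14456, so δ = +8.312°.
cos H₀ = −tan(+3.9°) tan(+8.312°) = -0.0100, H₀ = 1.5808 rad.
Bracket: H₀ sin φ sin δ + cos φ cos δ sin H₀ = 1.5808×0.06802×0.14456 + 0.99768×0.98950×0.99995 = 0.015544 + 0.987155 = 1.002699.
Q̄ = (S₀/π) × [bracket] = (913/π) × 1.002699 = 291.40 W/m².
— Configuration B (φ=+35.6°):
Solar declination: sin δ = sin ε · sin λ_s = sin 18.60° × sin 146.5° = 0.17605, so δ = +10.140°.
cos H₀ = −tan(+35.6°) tan(+10.140°) = -0.1280, H₀ = 1.6992 rad.
Bracket: H₀ sin φ sin δ + cos φ cos δ sin H₀ = 1.6992×0.58212×0.17605 + 0.81310×0.98438×0.99177 = 0.174138 + 0.793812 = 0.967950.
Q̄ = (S₀/π) × [bracket] = (913/π) × 0.967950 = 281.30 W/m².
Ratio Q̄_A / Q̄_B = 291.40 / 281.30 = 1.036.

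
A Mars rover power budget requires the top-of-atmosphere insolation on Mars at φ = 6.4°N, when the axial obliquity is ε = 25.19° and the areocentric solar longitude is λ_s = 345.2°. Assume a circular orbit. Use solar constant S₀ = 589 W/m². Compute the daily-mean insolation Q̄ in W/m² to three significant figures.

sin δ = sin 25.19° × sin 345.2° = -0.10872, so δ = -6.242°.
cos H₀ = −tan(+6.4°) tan(-6.242°) = 0.0123, H₀ = 1.5585 rad.
Bracket: H₀ sin φ sin δ + cos φ cos δ sin H₀ = 1.5585×0.11147×-0.10872 + 0.99377×0.99407×0.99992 = -0.018887 + 0.987798 = 0.968911.
Q̄ = (S₀/π) × [bracket] = (589/π) × 0.968911 = 181.7 W/m².

Q̄ ≈ 182 W/m²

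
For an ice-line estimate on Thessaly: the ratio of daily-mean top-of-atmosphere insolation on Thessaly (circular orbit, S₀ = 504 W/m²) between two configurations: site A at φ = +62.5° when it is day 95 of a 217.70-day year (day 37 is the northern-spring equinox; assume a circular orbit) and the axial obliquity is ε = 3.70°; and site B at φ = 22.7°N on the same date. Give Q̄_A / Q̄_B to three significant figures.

Q̄_A / Q̄_B ≈ 0.577

— Configuration A (φ=+62.5°):
Solar longitude: λ_s = 360° × (95 − 37)/217.70 = 95.912°.
sin δ = sin 3.70° × sin 95.912° = 0.06419, so δ = +3.680°.
cos H₀ = −tan(+62.5°) tan(+3.680°) = -0.1236, H₀ = 1.6947 rad.
Bracket: H₀ sin φ sin δ + cos φ cos δ sin H₀ = 1.6947×0.88701×0.06419 + 0.46175×0.99794×0.99234 = 0.096491 + 0.457269 = 0.553760.
Q̄ = (S₀/π) × [bracket] = (504/π) × 0.553760 = 88.839 W/m².
— Configuration B (φ=+22.7°):
cos H₀ = −tan(+22.7°) tan(+3.680°) = -0.0269, H₀ = 1.5977 rad.
Bracket: H₀ sin φ sin δ + cos φ cos δ sin H₀ = 1.5977×0.38591×0.06419 + 0.92254×0.99794×0.99964 = 0.039578 + 0.920308 = 0.959886.
Q̄ = (S₀/π) × [bracket] = (504/π) × 0.959886 = 153.99 W/m².
Ratio Q̄_A / Q̄_B = 88.839 / 153.99 = 0.5769.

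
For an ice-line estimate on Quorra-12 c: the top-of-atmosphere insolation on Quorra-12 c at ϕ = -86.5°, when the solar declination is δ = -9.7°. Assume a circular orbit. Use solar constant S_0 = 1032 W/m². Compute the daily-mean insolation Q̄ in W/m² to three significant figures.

Q̄ ≈ 174 W/m²

cos h₀ = −tan(-86.5°) tan(-9.700°) = -2.7947 ≤ −1 ⇒ polar day, h₀ = π.
Bracket: h₀ sin ϕ sin δ + cos ϕ cos δ sin h₀ = 3.1416×-0.99813×-0.16849 + 0.06105×0.98570×0.00000 = 0.528338 + 0.000000 = 0.528338.
Q̄ = (S_0/π) × [bracket] = (1032/π) × 0.528338 = 173.6 W/m².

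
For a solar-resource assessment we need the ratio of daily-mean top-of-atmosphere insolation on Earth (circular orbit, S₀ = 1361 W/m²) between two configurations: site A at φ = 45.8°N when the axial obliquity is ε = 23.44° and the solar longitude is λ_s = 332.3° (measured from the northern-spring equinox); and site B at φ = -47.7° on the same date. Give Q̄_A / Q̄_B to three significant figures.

Q̄_A / Q̄_B ≈ 0.550

— Configuration A (φ=+45.8°):
Solar declination: sin δ = sin ε · sin λ_s = sin 23.44° × sin 332.3° = -0.18491, so δ = -10.656°.
cos H₀ = −tan(+45.8°) tan(-10.656°) = 0.1935, H₀ = 1.3761 rad.
Bracket: H₀ sin φ sin δ + cos φ cos δ sin H₀ = 1.3761×0.71691×-0.18491 + 0.69717×0.98276×0.98110 = -0.182421 + 0.672201 = 0.489780.
Q̄ = (S₀/π) × [bracket] = (1361/π) × 0.489780 = 212.18 W/m².
— Configuration B (φ=-47.7°):
cos H₀ = −tan(-47.7°) tan(-10.656°) = -0.2068, H₀ = 1.7791 rad.
Bracket: H₀ sin φ sin δ + cos φ cos δ sin H₀ = 1.7791×-0.73963×-0.18491 + 0.67301×0.98276×0.97839 = 0.243319 + 0.647114 = 0.890433.
Q̄ = (S₀/π) × [bracket] = (1361/π) × 0.890433 = 385.75 W/m².
Ratio Q̄_A / Q̄_B = 212.18 / 385.75 = 0.5500.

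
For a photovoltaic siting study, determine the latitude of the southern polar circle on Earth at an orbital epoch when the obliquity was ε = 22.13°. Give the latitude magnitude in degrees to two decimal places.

67.87°

The polar circle is the lowest latitude that experiences at least one full rotation of continuous darkness at the northern-summer solstice; it lies at |ϕ| = 90° − ε = 90° − 22.13° = 67.87°.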